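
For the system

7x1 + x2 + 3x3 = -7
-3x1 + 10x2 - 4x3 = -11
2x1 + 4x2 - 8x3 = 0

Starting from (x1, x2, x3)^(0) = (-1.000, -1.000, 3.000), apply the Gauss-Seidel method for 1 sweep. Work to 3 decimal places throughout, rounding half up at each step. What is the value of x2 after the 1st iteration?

-0.543

Iteration 1:
  x1 = (-7 - (1)·-1.000 - (3)·3.000) / (7) = -2.143
  x2 = (-11 - (-3)·-2.143 - (-4)·3.000) / (10) = -0.543
  x3 = (0 - (2)·-2.143 - (4)·-0.543) / (-8) = -0.807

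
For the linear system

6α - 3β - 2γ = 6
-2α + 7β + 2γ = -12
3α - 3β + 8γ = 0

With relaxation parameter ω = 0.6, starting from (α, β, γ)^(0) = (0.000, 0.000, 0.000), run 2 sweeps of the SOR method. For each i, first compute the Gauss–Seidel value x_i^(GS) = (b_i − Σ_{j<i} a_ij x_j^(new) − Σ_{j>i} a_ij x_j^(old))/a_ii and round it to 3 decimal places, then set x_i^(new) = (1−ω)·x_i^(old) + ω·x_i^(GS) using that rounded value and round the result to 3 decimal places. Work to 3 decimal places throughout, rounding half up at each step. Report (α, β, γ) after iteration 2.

Iteration 1:
  α: GS value = (6 - (-3)·0.000 - (-2)·0.000) / (6) = 1.000;  α ← (1−ω)·0.000 + ω·1.000 = 0.600
  β: GS value = (-12 - (-2)·0.600 - (2)·0.000) / (7) = -1.543;  β ← (1−ω)·0.000 + ω·-1.543 = -0.926
  γ: GS value = (0 - (3)·0.600 - (-3)·-0.926) / (8) = -0.572;  γ ← (1−ω)·0.000 + ω·-0.572 = -0.343
Iteration 2:
  α: GS value = (6 - (-3)·-0.926 - (-2)·-0.343) / (6) = 0.423;  α ← (1−ω)·0.600 + ω·0.423 = 0.494
  β: GS value = (-12 - (-2)·0.494 - (2)·-0.343) / (7) = -1.475;  β ← (1−ω)·-0.926 + ω·-1.475 = -1.255
  γ: GS value = (0 - (3)·0.494 - (-3)·-1.255) / (8) = -0.656;  γ ← (1−ω)·-0.343 + ω·-0.656 = -0.531

(0.494, -1.255, -0.531)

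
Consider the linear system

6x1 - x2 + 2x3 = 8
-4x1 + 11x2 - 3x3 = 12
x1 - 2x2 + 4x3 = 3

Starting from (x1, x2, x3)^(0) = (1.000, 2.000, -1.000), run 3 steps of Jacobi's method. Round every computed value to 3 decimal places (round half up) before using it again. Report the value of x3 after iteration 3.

Iteration 1:
  x1 = (8 - (-1)·2.000 - (2)·-1.000) / (6) = 2.000
  x2 = (12 - (-4)·1.000 - (-3)·-1.000) / (11) = 1.182
  x3 = (3 - (1)·1.000 - (-2)·2.000) / (4) = 1.500
Iteration 2:
  x1 = (8 - (-1)·1.182 - (2)·1.500) / (6) = 1.030
  x2 = (12 - (-4)·2.000 - (-3)·1.500) / (11) = 2.227
  x3 = (3 - (1)·2.000 - (-2)·1.182) / (4) = 0.841
Iteration 3:
  x1 = (8 - (-1)·2.227 - (2)·0.841) / (6) = 1.424
  x2 = (12 - (-4)·1.030 - (-3)·0.841) / (11) = 1.695
  x3 = (3 - (1)·1.030 - (-2)·2.227) / (4) = 1.606

1.606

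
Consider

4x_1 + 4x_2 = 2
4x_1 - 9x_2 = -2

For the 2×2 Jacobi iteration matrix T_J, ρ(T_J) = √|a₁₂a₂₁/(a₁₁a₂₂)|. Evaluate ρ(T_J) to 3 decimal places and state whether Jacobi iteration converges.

a₁₂a₂₁/(a₁₁a₂₂) = (4)·(4) / ((4)·(-9)) = -0.444444
ρ = √|-0.444444| = √0.444444 = 0.667
ρ < 1, so Jacobi converges

0.667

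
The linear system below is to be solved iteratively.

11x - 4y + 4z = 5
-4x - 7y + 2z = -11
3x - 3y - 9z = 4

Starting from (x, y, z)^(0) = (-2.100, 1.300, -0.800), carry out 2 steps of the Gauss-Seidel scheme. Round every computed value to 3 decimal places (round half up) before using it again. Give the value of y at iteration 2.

1.052

Iteration 1:
  x = (5 - (-4)·1.300 - (4)·-0.800) / (11) = 1.218
  y = (-11 - (-4)·1.218 - (2)·-0.800) / (-7) = 0.647
  z = (4 - (3)·1.218 - (-3)·0.647) / (-9) = -0.254
Iteration 2:
  x = (5 - (-4)·0.647 - (4)·-0.254) / (11) = 0.782
  y = (-11 - (-4)·0.782 - (2)·-0.254) / (-7) = 1.052
  z = (4 - (3)·0.782 - (-3)·1.052) / (-9) = -0.534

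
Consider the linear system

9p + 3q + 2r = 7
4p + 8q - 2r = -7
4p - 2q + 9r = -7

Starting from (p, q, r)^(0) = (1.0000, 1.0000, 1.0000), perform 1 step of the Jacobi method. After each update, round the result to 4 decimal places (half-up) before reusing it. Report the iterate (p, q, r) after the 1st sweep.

Iteration 1:
  p = (7 - (3)·1.0000 - (2)·1.0000) / (9) = 0.2222
  q = (-7 - (4)·1.0000 - (-2)·1.0000) / (8) = -1.1250
  r = (-7 - (4)·1.0000 - (-2)·1.0000) / (9) = -1.0000

(0.2222, -1.1250, -1.0000)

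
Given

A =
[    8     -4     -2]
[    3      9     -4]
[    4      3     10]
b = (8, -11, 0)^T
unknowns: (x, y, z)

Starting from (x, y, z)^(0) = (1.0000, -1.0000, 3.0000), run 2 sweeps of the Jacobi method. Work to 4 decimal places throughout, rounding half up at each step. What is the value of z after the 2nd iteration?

Iteration 1:
  x = (8 - (-4)·-1.0000 - (-2)·3.0000) / (8) = 1.2500
  y = (-11 - (3)·1.0000 - (-4)·3.0000) / (9) = -0.2222
  z = (0 - (4)·1.0000 - (3)·-1.0000) / (10) = -0.1000
Iteration 2:
  x = (8 - (-4)·-0.2222 - (-2)·-0.1000) / (8) = 0.8639
  y = (-11 - (3)·1.2500 - (-4)·-0.1000) / (9) = -1.6833
  z = (0 - (4)·1.2500 - (3)·-0.2222) / (10) = -0.4333

-0.4333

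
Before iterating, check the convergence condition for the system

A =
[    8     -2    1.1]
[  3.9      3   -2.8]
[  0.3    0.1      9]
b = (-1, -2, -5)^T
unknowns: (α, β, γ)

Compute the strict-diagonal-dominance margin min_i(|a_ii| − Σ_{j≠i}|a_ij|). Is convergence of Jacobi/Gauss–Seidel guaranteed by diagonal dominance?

-3.7

row 1: |8| − (2+1.1) = 4.9
row 2: |3| − (3.9+2.8) = -3.7
row 3: |9| − (0.3+0.1) = 8.6
minimum over rows = -3.7 → not strictly diagonally dominant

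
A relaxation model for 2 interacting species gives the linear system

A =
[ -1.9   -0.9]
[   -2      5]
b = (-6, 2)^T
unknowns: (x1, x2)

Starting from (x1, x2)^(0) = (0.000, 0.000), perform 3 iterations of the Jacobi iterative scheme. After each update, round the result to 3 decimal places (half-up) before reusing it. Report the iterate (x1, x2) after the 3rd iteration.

(2.370, 1.587)

Iteration 1:
  x1 = (-6 - (-0.9)·0.000) / (-1.9) = 3.158
  x2 = (2 - (-2)·0.000) / (5) = 0.400
Iteration 2:
  x1 = (-6 - (-0.9)·0.400) / (-1.9) = 2.968
  x2 = (2 - (-2)·3.158) / (5) = 1.663
Iteration 3:
  x1 = (-6 - (-0.9)·1.663) / (-1.9) = 2.370
  x2 = (2 - (-2)·2.968) / (5) = 1.587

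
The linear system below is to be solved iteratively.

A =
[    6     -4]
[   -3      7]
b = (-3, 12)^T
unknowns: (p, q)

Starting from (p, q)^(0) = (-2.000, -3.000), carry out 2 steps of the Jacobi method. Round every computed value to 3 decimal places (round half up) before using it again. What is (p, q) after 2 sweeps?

Iteration 1:
  p = (-3 - (-4)·-3.000) / (6) = -2.500
  q = (12 - (-3)·-2.000) / (7) = 0.857
Iteration 2:
  p = (-3 - (-4)·0.857) / (6) = 0.071
  q = (12 - (-3)·-2.500) / (7) = 0.643

(0.071, 0.643)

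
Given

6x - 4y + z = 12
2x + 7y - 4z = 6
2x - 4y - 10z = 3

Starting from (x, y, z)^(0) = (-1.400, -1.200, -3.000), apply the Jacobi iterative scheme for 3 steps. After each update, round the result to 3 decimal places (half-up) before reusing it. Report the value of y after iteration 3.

0.495

Iteration 1:
  x = (12 - (-4)·-1.200 - (1)·-3.000) / (6) = 1.700
  y = (6 - (2)·-1.400 - (-4)·-3.000) / (7) = -0.457
  z = (3 - (2)·-1.400 - (-4)·-1.200) / (-10) = -0.100
Iteration 2:
  x = (12 - (-4)·-0.457 - (1)·-0.100) / (6) = 1.712
  y = (6 - (2)·1.700 - (-4)·-0.100) / (7) = 0.314
  z = (3 - (2)·1.700 - (-4)·-0.457) / (-10) = 0.223
Iteration 3:
  x = (12 - (-4)·0.314 - (1)·0.223) / (6) = 2.172
  y = (6 - (2)·1.712 - (-4)·0.223) / (7) = 0.495
  z = (3 - (2)·1.712 - (-4)·0.314) / (-10) = -0.083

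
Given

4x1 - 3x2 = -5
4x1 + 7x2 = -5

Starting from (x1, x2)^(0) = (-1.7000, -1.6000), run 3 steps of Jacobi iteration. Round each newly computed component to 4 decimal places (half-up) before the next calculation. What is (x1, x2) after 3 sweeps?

Iteration 1:
  x1 = (-5 - (-3)·-1.6000) / (4) = -2.4500
  x2 = (-5 - (4)·-1.7000) / (7) = 0.2571
Iteration 2:
  x1 = (-5 - (-3)·0.2571) / (4) = -1.0572
  x2 = (-5 - (4)·-2.4500) / (7) = 0.6857
Iteration 3:
  x1 = (-5 - (-3)·0.6857) / (4) = -0.7357
  x2 = (-5 - (4)·-1.0572) / (7) = -0.1102

(-0.7357, -0.1102)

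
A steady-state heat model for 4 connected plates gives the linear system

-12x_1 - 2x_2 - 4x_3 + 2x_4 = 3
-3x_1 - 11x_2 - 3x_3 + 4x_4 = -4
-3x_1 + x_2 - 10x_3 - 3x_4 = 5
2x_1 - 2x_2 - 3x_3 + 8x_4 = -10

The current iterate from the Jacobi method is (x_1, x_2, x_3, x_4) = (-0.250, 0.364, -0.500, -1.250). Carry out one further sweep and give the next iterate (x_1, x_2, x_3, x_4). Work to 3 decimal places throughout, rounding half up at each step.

One sweep:
  x_1 = (3 - (-2)·0.364 - (-4)·-0.500 - (2)·-1.250) / (-12) = -0.352
  x_2 = (-4 - (-3)·-0.250 - (-3)·-0.500 - (4)·-1.250) / (-11) = 0.114
  x_3 = (5 - (-3)·-0.250 - (1)·0.364 - (-3)·-1.250) / (-10) = -0.014
  x_4 = (-10 - (2)·-0.250 - (-2)·0.364 - (-3)·-0.500) / (8) = -1.284

(-0.352, 0.114, -0.014, -1.284)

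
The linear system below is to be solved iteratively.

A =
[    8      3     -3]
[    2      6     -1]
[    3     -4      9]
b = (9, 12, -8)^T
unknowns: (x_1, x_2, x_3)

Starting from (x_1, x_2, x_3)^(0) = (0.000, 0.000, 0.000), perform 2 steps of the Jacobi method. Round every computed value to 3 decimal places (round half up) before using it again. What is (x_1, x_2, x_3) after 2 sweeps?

(0.042, 1.477, -0.375)

Iteration 1:
  x_1 = (9 - (3)·0.000 - (-3)·0.000) / (8) = 1.125
  x_2 = (12 - (2)·0.000 - (-1)·0.000) / (6) = 2.000
  x_3 = (-8 - (3)·0.000 - (-4)·0.000) / (9) = -0.889
Iteration 2:
  x_1 = (9 - (3)·2.000 - (-3)·-0.889) / (8) = 0.042
  x_2 = (12 - (2)·1.125 - (-1)·-0.889) / (6) = 1.477
  x_3 = (-8 - (3)·1.125 - (-4)·2.000) / (9) = -0.375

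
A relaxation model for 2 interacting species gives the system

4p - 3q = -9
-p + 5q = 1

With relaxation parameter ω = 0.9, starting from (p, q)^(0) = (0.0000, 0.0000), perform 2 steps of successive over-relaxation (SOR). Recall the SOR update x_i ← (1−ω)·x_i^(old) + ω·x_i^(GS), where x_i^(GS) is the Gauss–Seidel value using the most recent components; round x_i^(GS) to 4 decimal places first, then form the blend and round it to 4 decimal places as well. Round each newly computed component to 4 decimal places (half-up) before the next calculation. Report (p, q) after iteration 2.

(-2.3521, -0.2618)

Iteration 1:
  p: GS value = (-9 - (-3)·0.0000) / (4) = -2.2500;  p ← (1−ω)·0.0000 + ω·-2.2500 = -2.0250
  q: GS value = (1 - (-1)·-2.0250) / (5) = -0.2050;  q ← (1−ω)·0.0000 + ω·-0.2050 = -0.1845
Iteration 2:
  p: GS value = (-9 - (-3)·-0.1845) / (4) = -2.3884;  p ← (1−ω)·-2.0250 + ω·-2.3884 = -2.3521
  q: GS value = (1 - (-1)·-2.3521) / (5) = -0.2704;  q ← (1−ω)·-0.1845 + ω·-0.2704 = -0.2618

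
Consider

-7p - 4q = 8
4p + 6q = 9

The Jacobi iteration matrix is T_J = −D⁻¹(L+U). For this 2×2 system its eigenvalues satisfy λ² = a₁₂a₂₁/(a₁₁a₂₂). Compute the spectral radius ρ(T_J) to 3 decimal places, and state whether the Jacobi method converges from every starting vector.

a₁₂a₂₁/(a₁₁a₂₂) = (-4)·(4) / ((-7)·(6)) = 0.380952
ρ = √|0.380952| = √0.380952 = 0.617
ρ < 1, so Jacobi converges

0.617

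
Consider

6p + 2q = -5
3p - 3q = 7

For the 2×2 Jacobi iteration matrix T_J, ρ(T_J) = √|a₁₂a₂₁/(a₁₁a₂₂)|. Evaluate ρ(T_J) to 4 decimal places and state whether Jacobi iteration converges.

a₁₂a₂₁/(a₁₁a₂₂) = (2)·(3) / ((6)·(-3)) = -0.333333
ρ = √|-0.333333| = √0.333333 = 0.5774
ρ < 1, so Jacobi converges

0.5774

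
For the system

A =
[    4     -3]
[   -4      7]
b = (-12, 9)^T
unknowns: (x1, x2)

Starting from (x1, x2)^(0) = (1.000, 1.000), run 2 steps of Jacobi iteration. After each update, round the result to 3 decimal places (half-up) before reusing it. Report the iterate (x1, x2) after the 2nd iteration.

Iteration 1:
  x1 = (-12 - (-3)·1.000) / (4) = -2.250
  x2 = (9 - (-4)·1.000) / (7) = 1.857
Iteration 2:
  x1 = (-12 - (-3)·1.857) / (4) = -1.607
  x2 = (9 - (-4)·-2.250) / (7) = 0.000

(-1.607, 0.000)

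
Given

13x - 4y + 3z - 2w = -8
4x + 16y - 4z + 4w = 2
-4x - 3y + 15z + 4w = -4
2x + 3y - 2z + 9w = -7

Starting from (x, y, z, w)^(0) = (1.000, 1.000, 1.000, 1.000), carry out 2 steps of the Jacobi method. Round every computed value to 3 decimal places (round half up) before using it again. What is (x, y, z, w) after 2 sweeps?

Iteration 1:
  x = (-8 - (-4)·1.000 - (3)·1.000 - (-2)·1.000) / (13) = -0.385
  y = (2 - (4)·1.000 - (-4)·1.000 - (4)·1.000) / (16) = -0.125
  z = (-4 - (-4)·1.000 - (-3)·1.000 - (4)·1.000) / (15) = -0.067
  w = (-7 - (2)·1.000 - (3)·1.000 - (-2)·1.000) / (9) = -1.111
Iteration 2:
  x = (-8 - (-4)·-0.125 - (3)·-0.067 - (-2)·-1.111) / (13) = -0.809
  y = (2 - (4)·-0.385 - (-4)·-0.067 - (4)·-1.111) / (16) = 0.482
  z = (-4 - (-4)·-0.385 - (-3)·-0.125 - (4)·-1.111) / (15) = -0.098
  w = (-7 - (2)·-0.385 - (3)·-0.125 - (-2)·-0.067) / (9) = -0.665

(-0.809, 0.482, -0.098, -0.665)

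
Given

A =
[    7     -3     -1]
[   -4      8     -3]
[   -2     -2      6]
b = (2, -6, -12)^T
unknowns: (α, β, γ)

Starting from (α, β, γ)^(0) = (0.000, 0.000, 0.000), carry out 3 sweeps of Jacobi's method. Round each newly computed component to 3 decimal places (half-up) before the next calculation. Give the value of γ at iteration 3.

Iteration 1:
  α = (2 - (-3)·0.000 - (-1)·0.000) / (7) = 0.286
  β = (-6 - (-4)·0.000 - (-3)·0.000) / (8) = -0.750
  γ = (-12 - (-2)·0.000 - (-2)·0.000) / (6) = -2.000
Iteration 2:
  α = (2 - (-3)·-0.750 - (-1)·-2.000) / (7) = -0.321
  β = (-6 - (-4)·0.286 - (-3)·-2.000) / (8) = -1.357
  γ = (-12 - (-2)·0.286 - (-2)·-0.750) / (6) = -2.155
Iteration 3:
  α = (2 - (-3)·-1.357 - (-1)·-2.155) / (7) = -0.604
  β = (-6 - (-4)·-0.321 - (-3)·-2.155) / (8) = -1.719
  γ = (-12 - (-2)·-0.321 - (-2)·-1.357) / (6) = -2.559

-2.559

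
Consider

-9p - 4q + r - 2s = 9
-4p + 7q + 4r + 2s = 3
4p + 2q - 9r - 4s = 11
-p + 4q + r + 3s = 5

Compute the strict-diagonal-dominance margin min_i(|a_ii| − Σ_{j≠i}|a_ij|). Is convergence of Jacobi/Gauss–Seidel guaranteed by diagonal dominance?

-3

row 1: |-9| − (4+1+2) = 2
row 2: |7| − (4+4+2) = -3
row 3: |-9| − (4+2+4) = -1
row 4: |3| − (1+4+1) = -3
minimum over rows = -3 → not strictly diagonally dominant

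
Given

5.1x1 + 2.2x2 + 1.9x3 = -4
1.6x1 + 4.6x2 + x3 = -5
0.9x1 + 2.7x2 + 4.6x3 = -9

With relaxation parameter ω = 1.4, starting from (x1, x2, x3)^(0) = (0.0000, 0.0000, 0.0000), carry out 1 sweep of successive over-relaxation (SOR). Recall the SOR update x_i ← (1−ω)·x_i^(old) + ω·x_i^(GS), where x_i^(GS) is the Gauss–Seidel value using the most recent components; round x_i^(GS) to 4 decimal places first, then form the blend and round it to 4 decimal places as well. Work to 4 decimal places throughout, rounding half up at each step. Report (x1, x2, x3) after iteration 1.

Iteration 1:
  x1: GS value = (-4 - (2.2)·0.0000 - (1.9)·0.0000) / (5.1) = -0.7843;  x1 ← (1−ω)·0.0000 + ω·-0.7843 = -1.0980
  x2: GS value = (-5 - (1.6)·-1.0980 - (1)·0.0000) / (4.6) = -0.7050;  x2 ← (1−ω)·0.0000 + ω·-0.7050 = -0.9870
  x3: GS value = (-9 - (0.9)·-1.0980 - (2.7)·-0.9870) / (4.6) = -1.1624;  x3 ← (1−ω)·0.0000 + ω·-1.1624 = -1.6274

(-1.0980, -0.9870, -1.6274)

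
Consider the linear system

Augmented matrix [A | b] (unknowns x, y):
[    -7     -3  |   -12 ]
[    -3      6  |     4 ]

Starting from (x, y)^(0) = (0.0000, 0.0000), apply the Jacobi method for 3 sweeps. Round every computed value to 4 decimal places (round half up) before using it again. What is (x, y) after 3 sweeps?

Iteration 1:
  x = (-12 - (-3)·0.0000) / (-7) = 1.7143
  y = (4 - (-3)·0.0000) / (6) = 0.6667
Iteration 2:
  x = (-12 - (-3)·0.6667) / (-7) = 1.4286
  y = (4 - (-3)·1.7143) / (6) = 1.5238
Iteration 3:
  x = (-12 - (-3)·1.5238) / (-7) = 1.0612
  y = (4 - (-3)·1.4286) / (6) = 1.3810

(1.0612, 1.3810)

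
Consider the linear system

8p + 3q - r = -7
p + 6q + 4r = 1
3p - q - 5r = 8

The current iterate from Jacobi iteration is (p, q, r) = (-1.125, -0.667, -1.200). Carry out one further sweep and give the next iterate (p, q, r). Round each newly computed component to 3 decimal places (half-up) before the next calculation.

One sweep:
  p = (-7 - (3)·-0.667 - (-1)·-1.200) / (8) = -0.775
  q = (1 - (1)·-1.125 - (4)·-1.200) / (6) = 1.154
  r = (8 - (3)·-1.125 - (-1)·-0.667) / (-5) = -2.142

(-0.775, 1.154, -2.142)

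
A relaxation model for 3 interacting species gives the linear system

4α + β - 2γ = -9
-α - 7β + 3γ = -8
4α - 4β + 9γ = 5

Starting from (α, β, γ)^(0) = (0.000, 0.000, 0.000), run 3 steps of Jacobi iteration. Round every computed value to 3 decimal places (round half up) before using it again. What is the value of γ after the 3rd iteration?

2.316

Iteration 1:
  α = (-9 - (1)·0.000 - (-2)·0.000) / (4) = -2.250
  β = (-8 - (-1)·0.000 - (3)·0.000) / (-7) = 1.143
  γ = (5 - (4)·0.000 - (-4)·0.000) / (9) = 0.556
Iteration 2:
  α = (-9 - (1)·1.143 - (-2)·0.556) / (4) = -2.258
  β = (-8 - (-1)·-2.250 - (3)·0.556) / (-7) = 1.703
  γ = (5 - (4)·-2.250 - (-4)·1.143) / (9) = 2.064
Iteration 3:
  α = (-9 - (1)·1.703 - (-2)·2.064) / (4) = -1.644
  β = (-8 - (-1)·-2.258 - (3)·2.064) / (-7) = 2.350
  γ = (5 - (4)·-2.258 - (-4)·1.703) / (9) = 2.316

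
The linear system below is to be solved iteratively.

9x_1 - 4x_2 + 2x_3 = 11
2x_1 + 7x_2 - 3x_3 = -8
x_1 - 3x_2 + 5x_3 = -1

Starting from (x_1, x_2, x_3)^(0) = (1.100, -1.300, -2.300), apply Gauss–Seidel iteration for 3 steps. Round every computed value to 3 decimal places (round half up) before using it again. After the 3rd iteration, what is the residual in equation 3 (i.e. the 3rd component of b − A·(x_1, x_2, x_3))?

Iteration 1:
  x_1 = (11 - (-4)·-1.300 - (2)·-2.300) / (9) = 1.156
  x_2 = (-8 - (2)·1.156 - (-3)·-2.300) / (7) = -2.459
  x_3 = (-1 - (1)·1.156 - (-3)·-2.459) / (5) = -1.907
Iteration 2:
  x_1 = (11 - (-4)·-2.459 - (2)·-1.907) / (9) = 0.553
  x_2 = (-8 - (2)·0.553 - (-3)·-1.907) / (7) = -2.118
  x_3 = (-1 - (1)·0.553 - (-3)·-2.118) / (5) = -1.581
Iteration 3:
  x_1 = (11 - (-4)·-2.118 - (2)·-1.581) / (9) = 0.632
  x_2 = (-8 - (2)·0.632 - (-3)·-1.581) / (7) = -2.001
  x_3 = (-1 - (1)·0.632 - (-3)·-2.001) / (5) = -1.527
Residual b − A·x = (0.362, 0.162, 0.000)

0.000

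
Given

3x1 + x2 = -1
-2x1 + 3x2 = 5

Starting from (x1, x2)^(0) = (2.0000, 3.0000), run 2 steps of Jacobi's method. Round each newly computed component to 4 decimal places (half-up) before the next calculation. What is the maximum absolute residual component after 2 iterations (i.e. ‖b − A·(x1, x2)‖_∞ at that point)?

Iteration 1:
  x1 = (-1 - (1)·3.0000) / (3) = -1.3333
  x2 = (5 - (-2)·2.0000) / (3) = 3.0000
Iteration 2:
  x1 = (-1 - (1)·3.0000) / (3) = -1.3333
  x2 = (5 - (-2)·-1.3333) / (3) = 0.7778
Residual b − A·x = (2.2221, 0.0000); ∞-norm = 2.2221

2.2221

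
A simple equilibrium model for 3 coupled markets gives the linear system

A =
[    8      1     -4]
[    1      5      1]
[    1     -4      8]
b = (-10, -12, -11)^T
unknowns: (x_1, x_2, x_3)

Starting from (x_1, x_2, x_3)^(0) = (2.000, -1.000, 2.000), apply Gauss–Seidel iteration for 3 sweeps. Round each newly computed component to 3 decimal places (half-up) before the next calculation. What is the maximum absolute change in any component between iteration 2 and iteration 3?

0.307

Iteration 1:
  x_1 = (-10 - (1)·-1.000 - (-4)·2.000) / (8) = -0.125
  x_2 = (-12 - (1)·-0.125 - (1)·2.000) / (5) = -2.775
  x_3 = (-11 - (1)·-0.125 - (-4)·-2.775) / (8) = -2.747
Iteration 2:
  x_1 = (-10 - (1)·-2.775 - (-4)·-2.747) / (8) = -2.277
  x_2 = (-12 - (1)·-2.277 - (1)·-2.747) / (5) = -1.395
  x_3 = (-11 - (1)·-2.277 - (-4)·-1.395) / (8) = -1.788
Iteration 3:
  x_1 = (-10 - (1)·-1.395 - (-4)·-1.788) / (8) = -1.970
  x_2 = (-12 - (1)·-1.970 - (1)·-1.788) / (5) = -1.648
  x_3 = (-11 - (1)·-1.970 - (-4)·-1.648) / (8) = -1.953
Change: (0.307, -0.253, -0.165) → max |·| = 0.307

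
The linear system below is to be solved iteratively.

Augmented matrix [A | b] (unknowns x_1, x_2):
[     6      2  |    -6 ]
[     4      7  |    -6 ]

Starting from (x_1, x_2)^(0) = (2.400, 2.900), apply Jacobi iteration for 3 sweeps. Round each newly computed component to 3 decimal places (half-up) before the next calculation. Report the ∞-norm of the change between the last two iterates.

0.977

Iteration 1:
  x_1 = (-6 - (2)·2.900) / (6) = -1.967
  x_2 = (-6 - (4)·2.400) / (7) = -2.229
Iteration 2:
  x_1 = (-6 - (2)·-2.229) / (6) = -0.257
  x_2 = (-6 - (4)·-1.967) / (7) = 0.267
Iteration 3:
  x_1 = (-6 - (2)·0.267) / (6) = -1.089
  x_2 = (-6 - (4)·-0.257) / (7) = -0.710
Change: (-0.832, -0.977) → max |·| = 0.977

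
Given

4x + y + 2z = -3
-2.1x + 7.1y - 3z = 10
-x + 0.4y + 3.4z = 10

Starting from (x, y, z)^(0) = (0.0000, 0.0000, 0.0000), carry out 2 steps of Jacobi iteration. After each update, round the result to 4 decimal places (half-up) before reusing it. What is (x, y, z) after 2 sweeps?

Iteration 1:
  x = (-3 - (1)·0.0000 - (2)·0.0000) / (4) = -0.7500
  y = (10 - (-2.1)·0.0000 - (-3)·0.0000) / (7.1) = 1.4085
  z = (10 - (-1)·0.0000 - (0.4)·0.0000) / (3.4) = 2.9412
Iteration 2:
  x = (-3 - (1)·1.4085 - (2)·2.9412) / (4) = -2.5727
  y = (10 - (-2.1)·-0.7500 - (-3)·2.9412) / (7.1) = 2.4294
  z = (10 - (-1)·-0.7500 - (0.4)·1.4085) / (3.4) = 2.5549

(-2.5727, 2.4294, 2.5549)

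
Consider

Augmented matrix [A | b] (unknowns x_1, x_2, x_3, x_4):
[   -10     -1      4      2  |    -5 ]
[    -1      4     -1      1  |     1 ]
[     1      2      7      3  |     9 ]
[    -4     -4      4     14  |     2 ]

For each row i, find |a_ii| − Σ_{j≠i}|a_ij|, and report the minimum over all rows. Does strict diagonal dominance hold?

row 1: |-10| − (1+4+2) = 3
row 2: |4| − (1+1+1) = 1
row 3: |7| − (1+2+3) = 1
row 4: |14| − (4+4+4) = 2
minimum over rows = 1 → strictly diagonally dominant (convergence guaranteed)

1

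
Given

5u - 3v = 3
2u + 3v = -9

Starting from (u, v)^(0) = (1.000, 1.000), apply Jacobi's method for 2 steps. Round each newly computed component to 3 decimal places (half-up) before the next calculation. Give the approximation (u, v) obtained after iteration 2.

Iteration 1:
  u = (3 - (-3)·1.000) / (5) = 1.200
  v = (-9 - (2)·1.000) / (3) = -3.667
Iteration 2:
  u = (3 - (-3)·-3.667) / (5) = -1.600
  v = (-9 - (2)·1.200) / (3) = -3.800

(-1.600, -3.800)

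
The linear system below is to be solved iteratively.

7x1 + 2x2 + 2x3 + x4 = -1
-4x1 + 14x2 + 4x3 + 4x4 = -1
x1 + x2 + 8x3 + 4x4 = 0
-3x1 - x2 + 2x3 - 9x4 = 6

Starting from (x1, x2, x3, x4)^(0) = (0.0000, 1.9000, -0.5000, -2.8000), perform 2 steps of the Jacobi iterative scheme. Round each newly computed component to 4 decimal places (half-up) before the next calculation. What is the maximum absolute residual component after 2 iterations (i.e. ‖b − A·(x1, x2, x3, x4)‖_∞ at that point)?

Iteration 1:
  x1 = (-1 - (2)·1.9000 - (2)·-0.5000 - (1)·-2.8000) / (7) = -0.1429
  x2 = (-1 - (-4)·0.0000 - (4)·-0.5000 - (4)·-2.8000) / (14) = 0.8714
  x3 = (0 - (1)·0.0000 - (1)·1.9000 - (4)·-2.8000) / (8) = 1.1625
  x4 = (6 - (-3)·0.0000 - (-1)·1.9000 - (2)·-0.5000) / (-9) = -0.9889
Iteration 2:
  x1 = (-1 - (2)·0.8714 - (2)·1.1625 - (1)·-0.9889) / (7) = -0.5827
  x2 = (-1 - (-4)·-0.1429 - (4)·1.1625 - (4)·-0.9889) / (14) = -0.1619
  x3 = (0 - (1)·-0.1429 - (1)·0.8714 - (4)·-0.9889) / (8) = 0.4034
  x4 = (6 - (-3)·-0.1429 - (-1)·0.8714 - (2)·1.1625) / (-9) = -0.4575
Residual b − A·x = (3.0534, -0.8478, -0.6526, -0.8343); ∞-norm = 3.0534

3.0534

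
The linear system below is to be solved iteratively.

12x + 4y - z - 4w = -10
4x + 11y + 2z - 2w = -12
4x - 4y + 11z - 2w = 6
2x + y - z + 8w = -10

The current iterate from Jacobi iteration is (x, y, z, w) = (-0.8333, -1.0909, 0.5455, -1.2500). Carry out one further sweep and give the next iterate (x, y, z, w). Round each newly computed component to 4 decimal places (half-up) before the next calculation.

One sweep:
  x = (-10 - (4)·-1.0909 - (-1)·0.5455 - (-4)·-1.2500) / (12) = -0.8409
  y = (-12 - (4)·-0.8333 - (2)·0.5455 - (-2)·-1.2500) / (11) = -1.1143
  z = (6 - (4)·-0.8333 - (-4)·-1.0909 - (-2)·-1.2500) / (11) = 0.2245
  w = (-10 - (2)·-0.8333 - (1)·-1.0909 - (-1)·0.5455) / (8) = -0.8371

(-0.8409, -1.1143, 0.2245, -0.8371)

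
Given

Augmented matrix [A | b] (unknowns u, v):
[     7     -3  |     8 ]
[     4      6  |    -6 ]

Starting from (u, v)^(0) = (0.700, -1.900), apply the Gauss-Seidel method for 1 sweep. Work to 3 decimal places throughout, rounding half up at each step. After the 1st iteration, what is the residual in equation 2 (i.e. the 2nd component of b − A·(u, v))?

Iteration 1:
  u = (8 - (-3)·-1.900) / (7) = 0.329
  v = (-6 - (4)·0.329) / (6) = -1.219
Residual b − A·x = (2.040, -0.002)

-0.002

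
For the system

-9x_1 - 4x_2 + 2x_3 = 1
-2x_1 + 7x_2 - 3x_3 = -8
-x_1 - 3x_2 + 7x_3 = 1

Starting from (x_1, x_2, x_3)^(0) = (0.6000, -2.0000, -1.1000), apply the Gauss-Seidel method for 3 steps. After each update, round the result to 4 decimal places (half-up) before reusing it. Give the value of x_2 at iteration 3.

-1.1726

Iteration 1:
  x_1 = (1 - (-4)·-2.0000 - (2)·-1.1000) / (-9) = 0.5333
  x_2 = (-8 - (-2)·0.5333 - (-3)·-1.1000) / (7) = -1.4619
  x_3 = (1 - (-1)·0.5333 - (-3)·-1.4619) / (7) = -0.4075
Iteration 2:
  x_1 = (1 - (-4)·-1.4619 - (2)·-0.4075) / (-9) = 0.4481
  x_2 = (-8 - (-2)·0.4481 - (-3)·-0.4075) / (7) = -1.1895
  x_3 = (1 - (-1)·0.4481 - (-3)·-1.1895) / (7) = -0.3029
Iteration 3:
  x_1 = (1 - (-4)·-1.1895 - (2)·-0.3029) / (-9) = 0.3502
  x_2 = (-8 - (-2)·0.3502 - (-3)·-0.3029) / (7) = -1.1726
  x_3 = (1 - (-1)·0.3502 - (-3)·-1.1726) / (7) = -0.3097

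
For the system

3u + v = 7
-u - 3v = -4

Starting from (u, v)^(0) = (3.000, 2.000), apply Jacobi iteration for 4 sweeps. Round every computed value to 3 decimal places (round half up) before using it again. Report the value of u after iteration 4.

Iteration 1:
  u = (7 - (1)·2.000) / (3) = 1.667
  v = (-4 - (-1)·3.000) / (-3) = 0.333
Iteration 2:
  u = (7 - (1)·0.333) / (3) = 2.222
  v = (-4 - (-1)·1.667) / (-3) = 0.778
Iteration 3:
  u = (7 - (1)·0.778) / (3) = 2.074
  v = (-4 - (-1)·2.222) / (-3) = 0.593
Iteration 4:
  u = (7 - (1)·0.593) / (3) = 2.136
  v = (-4 - (-1)·2.074) / (-3) = 0.642

2.136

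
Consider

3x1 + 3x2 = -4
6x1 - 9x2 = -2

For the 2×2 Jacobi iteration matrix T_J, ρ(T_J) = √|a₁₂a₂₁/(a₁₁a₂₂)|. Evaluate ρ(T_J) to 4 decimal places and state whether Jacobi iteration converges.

0.8165

a₁₂a₂₁/(a₁₁a₂₂) = (3)·(6) / ((3)·(-9)) = -0.666667
ρ = √|-0.666667| = √0.666667 = 0.8165
ρ < 1, so Jacobi converges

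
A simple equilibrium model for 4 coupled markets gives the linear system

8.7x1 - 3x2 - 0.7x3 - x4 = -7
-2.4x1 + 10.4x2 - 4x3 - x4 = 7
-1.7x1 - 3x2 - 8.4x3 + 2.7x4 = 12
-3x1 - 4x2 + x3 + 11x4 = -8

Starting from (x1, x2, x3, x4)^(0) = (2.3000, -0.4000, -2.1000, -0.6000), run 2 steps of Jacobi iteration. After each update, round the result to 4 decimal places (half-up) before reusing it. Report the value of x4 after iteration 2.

-0.7494

Iteration 1:
  x1 = (-7 - (-3)·-0.4000 - (-0.7)·-2.1000 - (-1)·-0.6000) / (8.7) = -1.1805
  x2 = (7 - (-2.4)·2.3000 - (-4)·-2.1000 - (-1)·-0.6000) / (10.4) = 0.3385
  x3 = (12 - (-1.7)·2.3000 - (-3)·-0.4000 - (2.7)·-0.6000) / (-8.4) = -1.9440
  x4 = (-8 - (-3)·2.3000 - (-4)·-0.4000 - (1)·-2.1000) / (11) = -0.0545
Iteration 2:
  x1 = (-7 - (-3)·0.3385 - (-0.7)·-1.9440 - (-1)·-0.0545) / (8.7) = -0.8506
  x2 = (7 - (-2.4)·-1.1805 - (-4)·-1.9440 - (-1)·-0.0545) / (10.4) = -0.3523
  x3 = (12 - (-1.7)·-1.1805 - (-3)·0.3385 - (2.7)·-0.0545) / (-8.4) = -1.3281
  x4 = (-8 - (-3)·-1.1805 - (-4)·0.3385 - (1)·-1.9440) / (11) = -0.7494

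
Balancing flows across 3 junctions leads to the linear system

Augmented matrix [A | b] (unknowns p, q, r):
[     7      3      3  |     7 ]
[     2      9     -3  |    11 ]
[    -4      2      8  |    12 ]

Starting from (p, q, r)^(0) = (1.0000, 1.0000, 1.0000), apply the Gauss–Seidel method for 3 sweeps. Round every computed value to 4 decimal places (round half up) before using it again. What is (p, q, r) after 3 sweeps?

Iteration 1:
  p = (7 - (3)·1.0000 - (3)·1.0000) / (7) = 0.1429
  q = (11 - (2)·0.1429 - (-3)·1.0000) / (9) = 1.5238
  r = (12 - (-4)·0.1429 - (2)·1.5238) / (8) = 1.1905
Iteration 2:
  p = (7 - (3)·1.5238 - (3)·1.1905) / (7) = -0.1633
  q = (11 - (2)·-0.1633 - (-3)·1.1905) / (9) = 1.6553
  r = (12 - (-4)·-0.1633 - (2)·1.6553) / (8) = 1.0045
Iteration 3:
  p = (7 - (3)·1.6553 - (3)·1.0045) / (7) = -0.1399
  q = (11 - (2)·-0.1399 - (-3)·1.0045) / (9) = 1.5881
  r = (12 - (-4)·-0.1399 - (2)·1.5881) / (8) = 1.0330

(-0.1399, 1.5881, 1.0330)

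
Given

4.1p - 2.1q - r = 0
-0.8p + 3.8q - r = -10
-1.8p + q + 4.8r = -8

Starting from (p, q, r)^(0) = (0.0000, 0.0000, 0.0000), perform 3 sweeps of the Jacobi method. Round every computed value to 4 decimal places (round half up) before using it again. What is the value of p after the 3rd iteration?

Iteration 1:
  p = (0 - (-2.1)·0.0000 - (-1)·0.0000) / (4.1) = 0.0000
  q = (-10 - (-0.8)·0.0000 - (-1)·0.0000) / (3.8) = -2.6316
  r = (-8 - (-1.8)·0.0000 - (1)·0.0000) / (4.8) = -1.6667
Iteration 2:
  p = (0 - (-2.1)·-2.6316 - (-1)·-1.6667) / (4.1) = -1.7544
  q = (-10 - (-0.8)·0.0000 - (-1)·-1.6667) / (3.8) = -3.0702
  r = (-8 - (-1.8)·0.0000 - (1)·-2.6316) / (4.8) = -1.1184
Iteration 3:
  p = (0 - (-2.1)·-3.0702 - (-1)·-1.1184) / (4.1) = -1.8453
  q = (-10 - (-0.8)·-1.7544 - (-1)·-1.1184) / (3.8) = -3.2952
  r = (-8 - (-1.8)·-1.7544 - (1)·-3.0702) / (4.8) = -1.6849

-1.8453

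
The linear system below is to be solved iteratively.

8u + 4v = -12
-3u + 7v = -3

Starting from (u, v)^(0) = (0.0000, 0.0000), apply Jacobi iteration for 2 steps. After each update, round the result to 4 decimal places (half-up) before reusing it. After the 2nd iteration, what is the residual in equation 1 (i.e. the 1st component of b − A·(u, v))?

2.5712

Iteration 1:
  u = (-12 - (4)·0.0000) / (8) = -1.5000
  v = (-3 - (-3)·0.0000) / (7) = -0.4286
Iteration 2:
  u = (-12 - (4)·-0.4286) / (8) = -1.2857
  v = (-3 - (-3)·-1.5000) / (7) = -1.0714
Residual b − A·x = (2.5712, 0.6427)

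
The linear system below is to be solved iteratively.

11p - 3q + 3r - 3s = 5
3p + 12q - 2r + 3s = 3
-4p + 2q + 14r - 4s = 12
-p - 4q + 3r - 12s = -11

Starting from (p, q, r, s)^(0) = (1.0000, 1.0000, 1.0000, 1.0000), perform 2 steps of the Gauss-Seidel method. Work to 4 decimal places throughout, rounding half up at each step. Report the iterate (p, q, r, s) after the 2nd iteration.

(0.4085, 0.0735, 1.3060, 1.1846)

Iteration 1:
  p = (5 - (-3)·1.0000 - (3)·1.0000 - (-3)·1.0000) / (11) = 0.7273
  q = (3 - (3)·0.7273 - (-2)·1.0000 - (3)·1.0000) / (12) = -0.0152
  r = (12 - (-4)·0.7273 - (2)·-0.0152 - (-4)·1.0000) / (14) = 1.3528
  s = (-11 - (-1)·0.7273 - (-4)·-0.0152 - (3)·1.3528) / (-12) = 1.1993
Iteration 2:
  p = (5 - (-3)·-0.0152 - (3)·1.3528 - (-3)·1.1993) / (11) = 0.4085
  q = (3 - (3)·0.4085 - (-2)·1.3528 - (3)·1.1993) / (12) = 0.0735
  r = (12 - (-4)·0.4085 - (2)·0.0735 - (-4)·1.1993) / (14) = 1.3060
  s = (-11 - (-1)·0.4085 - (-4)·0.0735 - (3)·1.3060) / (-12) = 1.1846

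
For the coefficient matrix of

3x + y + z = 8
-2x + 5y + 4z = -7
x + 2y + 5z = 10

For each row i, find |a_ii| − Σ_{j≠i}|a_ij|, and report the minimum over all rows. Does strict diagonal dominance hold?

row 1: |3| − (1+1) = 1
row 2: |5| − (2+4) = -1
row 3: |5| − (1+2) = 2
minimum over rows = -1 → not strictly diagonally dominant

-1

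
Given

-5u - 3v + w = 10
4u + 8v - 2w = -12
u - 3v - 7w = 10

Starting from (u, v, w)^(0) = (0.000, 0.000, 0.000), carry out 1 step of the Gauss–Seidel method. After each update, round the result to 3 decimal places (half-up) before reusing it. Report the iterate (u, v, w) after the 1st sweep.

Iteration 1:
  u = (10 - (-3)·0.000 - (1)·0.000) / (-5) = -2.000
  v = (-12 - (4)·-2.000 - (-2)·0.000) / (8) = -0.500
  w = (10 - (1)·-2.000 - (-3)·-0.500) / (-7) = -1.500

(-2.000, -0.500, -1.500)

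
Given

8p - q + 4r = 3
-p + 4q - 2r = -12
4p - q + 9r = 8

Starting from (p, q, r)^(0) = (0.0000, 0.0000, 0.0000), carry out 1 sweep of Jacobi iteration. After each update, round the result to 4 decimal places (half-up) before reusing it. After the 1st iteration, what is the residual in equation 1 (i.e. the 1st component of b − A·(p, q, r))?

Iteration 1:
  p = (3 - (-1)·0.0000 - (4)·0.0000) / (8) = 0.3750
  q = (-12 - (-1)·0.0000 - (-2)·0.0000) / (4) = -3.0000
  r = (8 - (4)·0.0000 - (-1)·0.0000) / (9) = 0.8889
Residual b − A·x = (-6.5556, 2.1528, -4.5001)

-6.5556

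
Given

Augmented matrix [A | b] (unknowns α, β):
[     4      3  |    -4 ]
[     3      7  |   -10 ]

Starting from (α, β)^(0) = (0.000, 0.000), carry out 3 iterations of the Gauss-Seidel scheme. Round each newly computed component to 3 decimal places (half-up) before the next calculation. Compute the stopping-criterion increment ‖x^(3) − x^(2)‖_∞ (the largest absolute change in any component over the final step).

0.241

Iteration 1:
  α = (-4 - (3)·0.000) / (4) = -1.000
  β = (-10 - (3)·-1.000) / (7) = -1.000
Iteration 2:
  α = (-4 - (3)·-1.000) / (4) = -0.250
  β = (-10 - (3)·-0.250) / (7) = -1.321
Iteration 3:
  α = (-4 - (3)·-1.321) / (4) = -0.009
  β = (-10 - (3)·-0.009) / (7) = -1.425
Change: (0.241, -0.104) → max |·| = 0.241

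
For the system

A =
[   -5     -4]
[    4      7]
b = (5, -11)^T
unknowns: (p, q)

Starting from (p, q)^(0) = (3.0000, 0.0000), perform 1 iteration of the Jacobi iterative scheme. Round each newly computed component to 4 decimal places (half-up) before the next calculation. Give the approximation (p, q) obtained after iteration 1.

(-1.0000, -3.2857)

Iteration 1:
  p = (5 - (-4)·0.0000) / (-5) = -1.0000
  q = (-11 - (4)·3.0000) / (7) = -3.2857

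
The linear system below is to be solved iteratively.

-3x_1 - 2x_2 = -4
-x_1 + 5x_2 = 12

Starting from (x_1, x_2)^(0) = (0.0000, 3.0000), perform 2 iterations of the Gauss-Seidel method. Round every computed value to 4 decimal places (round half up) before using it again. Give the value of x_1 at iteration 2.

-0.1778

Iteration 1:
  x_1 = (-4 - (-2)·3.0000) / (-3) = -0.6667
  x_2 = (12 - (-1)·-0.6667) / (5) = 2.2667
Iteration 2:
  x_1 = (-4 - (-2)·2.2667) / (-3) = -0.1778
  x_2 = (12 - (-1)·-0.1778) / (5) = 2.3644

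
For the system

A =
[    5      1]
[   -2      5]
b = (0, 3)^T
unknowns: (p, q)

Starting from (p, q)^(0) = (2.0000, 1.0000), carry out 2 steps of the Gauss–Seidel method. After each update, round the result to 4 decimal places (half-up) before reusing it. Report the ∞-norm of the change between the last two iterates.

Iteration 1:
  p = (0 - (1)·1.0000) / (5) = -0.2000
  q = (3 - (-2)·-0.2000) / (5) = 0.5200
Iteration 2:
  p = (0 - (1)·0.5200) / (5) = -0.1040
  q = (3 - (-2)·-0.1040) / (5) = 0.5584
Change: (0.0960, 0.0384) → max |·| = 0.0960

0.0960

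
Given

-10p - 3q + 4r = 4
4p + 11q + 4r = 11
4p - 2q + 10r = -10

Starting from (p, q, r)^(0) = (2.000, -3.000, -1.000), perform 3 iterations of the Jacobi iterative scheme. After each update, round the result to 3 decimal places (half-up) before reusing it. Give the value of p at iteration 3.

-1.316

Iteration 1:
  p = (4 - (-3)·-3.000 - (4)·-1.000) / (-10) = 0.100
  q = (11 - (4)·2.000 - (4)·-1.000) / (11) = 0.636
  r = (-10 - (4)·2.000 - (-2)·-3.000) / (10) = -2.400
Iteration 2:
  p = (4 - (-3)·0.636 - (4)·-2.400) / (-10) = -1.551
  q = (11 - (4)·0.100 - (4)·-2.400) / (11) = 1.836
  r = (-10 - (4)·0.100 - (-2)·0.636) / (10) = -0.913
Iteration 3:
  p = (4 - (-3)·1.836 - (4)·-0.913) / (-10) = -1.316
  q = (11 - (4)·-1.551 - (4)·-0.913) / (11) = 1.896
  r = (-10 - (4)·-1.551 - (-2)·1.836) / (10) = -0.012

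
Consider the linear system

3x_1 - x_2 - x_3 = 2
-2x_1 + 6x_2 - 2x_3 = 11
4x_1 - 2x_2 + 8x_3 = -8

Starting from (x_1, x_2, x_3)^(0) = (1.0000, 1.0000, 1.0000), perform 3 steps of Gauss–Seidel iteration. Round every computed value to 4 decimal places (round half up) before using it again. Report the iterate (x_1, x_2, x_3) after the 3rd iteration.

Iteration 1:
  x_1 = (2 - (-1)·1.0000 - (-1)·1.0000) / (3) = 1.3333
  x_2 = (11 - (-2)·1.3333 - (-2)·1.0000) / (6) = 2.6111
  x_3 = (-8 - (4)·1.3333 - (-2)·2.6111) / (8) = -1.0139
Iteration 2:
  x_1 = (2 - (-1)·2.6111 - (-1)·-1.0139) / (3) = 1.1991
  x_2 = (11 - (-2)·1.1991 - (-2)·-1.0139) / (6) = 1.8951
  x_3 = (-8 - (4)·1.1991 - (-2)·1.8951) / (8) = -1.1258
Iteration 3:
  x_1 = (2 - (-1)·1.8951 - (-1)·-1.1258) / (3) = 0.9231
  x_2 = (11 - (-2)·0.9231 - (-2)·-1.1258) / (6) = 1.7658
  x_3 = (-8 - (4)·0.9231 - (-2)·1.7658) / (8) = -1.0201

(0.9231, 1.7658, -1.0201)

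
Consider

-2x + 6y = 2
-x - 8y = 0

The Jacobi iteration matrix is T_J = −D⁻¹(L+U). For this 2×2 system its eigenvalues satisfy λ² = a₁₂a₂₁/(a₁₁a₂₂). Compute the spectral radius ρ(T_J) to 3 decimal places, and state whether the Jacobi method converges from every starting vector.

0.612

a₁₂a₂₁/(a₁₁a₂₂) = (6)·(-1) / ((-2)·(-8)) = -0.375000
ρ = √|-0.375000| = √0.375000 = 0.612
ρ < 1, so Jacobi converges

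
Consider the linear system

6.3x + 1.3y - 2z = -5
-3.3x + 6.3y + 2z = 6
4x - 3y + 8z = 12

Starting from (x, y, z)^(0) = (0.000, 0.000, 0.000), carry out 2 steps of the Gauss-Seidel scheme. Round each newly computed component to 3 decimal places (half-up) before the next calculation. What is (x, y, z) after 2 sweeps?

Iteration 1:
  x = (-5 - (1.3)·0.000 - (-2)·0.000) / (6.3) = -0.794
  y = (6 - (-3.3)·-0.794 - (2)·0.000) / (6.3) = 0.536
  z = (12 - (4)·-0.794 - (-3)·0.536) / (8) = 2.098
Iteration 2:
  x = (-5 - (1.3)·0.536 - (-2)·2.098) / (6.3) = -0.238
  y = (6 - (-3.3)·-0.238 - (2)·2.098) / (6.3) = 0.162
  z = (12 - (4)·-0.238 - (-3)·0.162) / (8) = 1.680

(-0.238, 0.162, 1.680)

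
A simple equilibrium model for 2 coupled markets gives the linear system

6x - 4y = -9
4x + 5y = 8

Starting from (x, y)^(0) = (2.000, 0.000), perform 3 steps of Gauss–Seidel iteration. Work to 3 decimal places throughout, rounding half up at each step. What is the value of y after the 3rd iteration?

Iteration 1:
  x = (-9 - (-4)·0.000) / (6) = -1.500
  y = (8 - (4)·-1.500) / (5) = 2.800
Iteration 2:
  x = (-9 - (-4)·2.800) / (6) = 0.367
  y = (8 - (4)·0.367) / (5) = 1.306
Iteration 3:
  x = (-9 - (-4)·1.306) / (6) = -0.629
  y = (8 - (4)·-0.629) / (5) = 2.103

2.103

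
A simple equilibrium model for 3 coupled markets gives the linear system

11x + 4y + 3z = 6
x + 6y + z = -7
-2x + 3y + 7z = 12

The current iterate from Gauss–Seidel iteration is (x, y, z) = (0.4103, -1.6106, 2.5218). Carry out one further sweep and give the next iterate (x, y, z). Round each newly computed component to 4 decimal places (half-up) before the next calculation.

(0.4434, -1.6609, 2.5528)

One sweep:
  x = (6 - (4)·-1.6106 - (3)·2.5218) / (11) = 0.4434
  y = (-7 - (1)·0.4434 - (1)·2.5218) / (6) = -1.6609
  z = (12 - (-2)·0.4434 - (3)·-1.6609) / (7) = 2.5528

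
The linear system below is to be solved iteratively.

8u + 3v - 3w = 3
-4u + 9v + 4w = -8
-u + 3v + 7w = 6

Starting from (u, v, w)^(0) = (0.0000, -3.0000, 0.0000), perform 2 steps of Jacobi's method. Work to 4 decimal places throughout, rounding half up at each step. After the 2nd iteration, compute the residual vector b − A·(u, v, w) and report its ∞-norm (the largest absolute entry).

Iteration 1:
  u = (3 - (3)·-3.0000 - (-3)·0.0000) / (8) = 1.5000
  v = (-8 - (-4)·0.0000 - (4)·0.0000) / (9) = -0.8889
  w = (6 - (-1)·0.0000 - (3)·-3.0000) / (7) = 2.1429
Iteration 2:
  u = (3 - (3)·-0.8889 - (-3)·2.1429) / (8) = 1.5119
  v = (-8 - (-4)·1.5000 - (4)·2.1429) / (9) = -1.1746
  w = (6 - (-1)·1.5000 - (3)·-0.8889) / (7) = 1.4524
Residual b − A·x = (-1.2142, 2.8094, 0.8689); ∞-norm = 2.8094

2.8094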